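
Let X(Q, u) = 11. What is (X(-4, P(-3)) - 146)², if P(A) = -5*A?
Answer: 18225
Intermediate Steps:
(X(-4, P(-3)) - 146)² = (11 - 146)² = (-135)² = 18225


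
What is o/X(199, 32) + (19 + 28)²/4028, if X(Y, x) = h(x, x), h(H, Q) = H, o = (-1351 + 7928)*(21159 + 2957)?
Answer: 39930306549/8056 ≈ 4.9566e+6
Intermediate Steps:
o = 158610932 (o = 6577*24116 = 158610932)
X(Y, x) = x
o/X(199, 32) + (19 + 28)²/4028 = 158610932/32 + (19 + 28)²/4028 = 158610932*(1/32) + 47²*(1/4028) = 39652733/8 + 2209*(1/4028) = 39652733/8 + 2209/4028 = 39930306549/8056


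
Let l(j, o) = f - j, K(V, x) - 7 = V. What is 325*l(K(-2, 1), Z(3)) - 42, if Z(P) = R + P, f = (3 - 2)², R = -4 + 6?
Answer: -1342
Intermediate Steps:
K(V, x) = 7 + V
R = 2
f = 1 (f = 1² = 1)
Z(P) = 2 + P
l(j, o) = 1 - j
325*l(K(-2, 1), Z(3)) - 42 = 325*(1 - (7 - 2)) - 42 = 325*(1 - 1*5) - 42 = 325*(1 - 5) - 42 = 325*(-4) - 42 = -1300 - 42 = -1342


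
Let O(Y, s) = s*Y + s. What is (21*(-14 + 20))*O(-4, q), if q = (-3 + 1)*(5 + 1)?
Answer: 4536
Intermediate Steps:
q = -12 (q = -2*6 = -12)
O(Y, s) = s + Y*s (O(Y, s) = Y*s + s = s + Y*s)
(21*(-14 + 20))*O(-4, q) = (21*(-14 + 20))*(-12*(1 - 4)) = (21*6)*(-12*(-3)) = 126*36 = 4536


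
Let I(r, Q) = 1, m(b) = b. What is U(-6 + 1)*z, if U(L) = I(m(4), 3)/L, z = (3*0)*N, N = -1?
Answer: 0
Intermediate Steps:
z = 0 (z = (3*0)*(-1) = 0*(-1) = 0)
U(L) = 1/L
U(-6 + 1)*z = 0/(-6 + 1) = 0/(-5) = -⅕*0 = 0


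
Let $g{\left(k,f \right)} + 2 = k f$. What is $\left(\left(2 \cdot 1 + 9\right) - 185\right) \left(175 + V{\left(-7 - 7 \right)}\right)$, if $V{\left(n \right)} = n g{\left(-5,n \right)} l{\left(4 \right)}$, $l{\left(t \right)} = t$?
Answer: $632142$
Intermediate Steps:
$g{\left(k,f \right)} = -2 + f k$ ($g{\left(k,f \right)} = -2 + k f = -2 + f k$)
$V{\left(n \right)} = 4 n \left(-2 - 5 n\right)$ ($V{\left(n \right)} = n \left(-2 + n \left(-5\right)\right) 4 = n \left(-2 - 5 n\right) 4 = 4 n \left(-2 - 5 n\right)$)
$\left(\left(2 \cdot 1 + 9\right) - 185\right) \left(175 + V{\left(-7 - 7 \right)}\right) = \left(\left(2 \cdot 1 + 9\right) - 185\right) \left(175 + 4 \left(-7 - 7\right) \left(-2 - 5 \left(-7 - 7\right)\right)\right) = \left(\left(2 + 9\right) - 185\right) \left(175 + 4 \left(-7 - 7\right) \left(-2 - 5 \left(-7 - 7\right)\right)\right) = \left(11 - 185\right) \left(175 + 4 \left(-14\right) \left(-2 - -70\right)\right) = - 174 \left(175 + 4 \left(-14\right) \left(-2 + 70\right)\right) = - 174 \left(175 + 4 \left(-14\right) 68\right) = - 174 \left(175 - 3808\right) = \left(-174\right) \left(-3633\right) = 632142$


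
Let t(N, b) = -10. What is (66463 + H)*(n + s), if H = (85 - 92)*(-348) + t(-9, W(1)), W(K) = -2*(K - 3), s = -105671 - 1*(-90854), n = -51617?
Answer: -4576571826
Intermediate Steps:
s = -14817 (s = -105671 + 90854 = -14817)
W(K) = 6 - 2*K (W(K) = -2*(-3 + K) = 6 - 2*K)
H = 2426 (H = (85 - 92)*(-348) - 10 = -7*(-348) - 10 = 2436 - 10 = 2426)
(66463 + H)*(n + s) = (66463 + 2426)*(-51617 - 14817) = 68889*(-66434) = -4576571826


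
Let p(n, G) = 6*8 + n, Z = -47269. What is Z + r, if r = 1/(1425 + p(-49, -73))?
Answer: -67311055/1424 ≈ -47269.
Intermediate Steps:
p(n, G) = 48 + n
r = 1/1424 (r = 1/(1425 + (48 - 49)) = 1/(1425 - 1) = 1/1424 ≈ 0.00070225)
Z + r = -47269 + 1/1424 = -67311055/1424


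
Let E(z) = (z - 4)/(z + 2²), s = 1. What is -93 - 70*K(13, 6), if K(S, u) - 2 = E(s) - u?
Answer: 229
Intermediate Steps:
E(z) = (-4 + z)/(4 + z) (E(z) = (-4 + z)/(z + 4) = (-4 + z)/(4 + z))
K(S, u) = 7/5 - u (K(S, u) = 2 + ((-4 + 1)/(4 + 1) - u) = 2 + (-3/5 - u) = 2 + ((⅕)*(-3) - u) = 2 + (-⅗ - u) = 7/5 - u)
-93 - 70*K(13, 6) = -93 - 70*(7/5 - 1*6) = -93 - 70*(7/5 - 6) = -93 - 70*(-23/5) = -93 + 322 = 229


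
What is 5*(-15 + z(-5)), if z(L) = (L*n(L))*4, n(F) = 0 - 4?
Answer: 325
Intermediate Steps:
n(F) = -4
z(L) = -16*L (z(L) = (L*(-4))*4 = -4*L*4 = -16*L)
5*(-15 + z(-5)) = 5*(-15 - 16*(-5)) = 5*(-15 + 80) = 5*65 = 325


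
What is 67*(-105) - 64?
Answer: -7099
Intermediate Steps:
67*(-105) - 64 = -7035 - 64 = -7099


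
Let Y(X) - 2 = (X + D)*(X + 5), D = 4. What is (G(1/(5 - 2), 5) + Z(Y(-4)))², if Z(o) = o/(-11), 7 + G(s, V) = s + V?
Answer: 3721/1089 ≈ 3.4169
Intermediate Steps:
Y(X) = 2 + (4 + X)*(5 + X) (Y(X) = 2 + (X + 4)*(X + 5) = 2 + (4 + X)*(5 + X))
G(s, V) = -7 + V + s (G(s, V) = -7 + (s + V) = -7 + (V + s) = -7 + V + s)
Z(o) = -o/11 (Z(o) = o*(-1/11) = -o/11)
(G(1/(5 - 2), 5) + Z(Y(-4)))² = ((-7 + 5 + 1/(5 - 2)) - (22 + (-4)² + 9*(-4))/11)² = ((-7 + 5 + 1/3) - (22 + 16 - 36)/11)² = ((-7 + 5 + ⅓) - 1/11*2)² = (-5/3 - 2/11)² = (-61/33)² = 3721/1089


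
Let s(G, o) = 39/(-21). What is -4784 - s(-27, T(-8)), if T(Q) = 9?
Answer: -33475/7 ≈ -4782.1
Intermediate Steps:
s(G, o) = -13/7 (s(G, o) = 39*(-1/21) = -13/7)
-4784 - s(-27, T(-8)) = -4784 - 1*(-13/7) = -4784 + 13/7 = -33475/7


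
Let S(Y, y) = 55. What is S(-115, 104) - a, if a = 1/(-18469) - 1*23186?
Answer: 429238030/18469 ≈ 23241.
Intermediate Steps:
a = -428222235/18469 (a = -1/18469 - 23186 = -428222235/18469 ≈ -23186.)
S(-115, 104) - a = 55 - 1*(-428222235/18469) = 55 + 428222235/18469 = 429238030/18469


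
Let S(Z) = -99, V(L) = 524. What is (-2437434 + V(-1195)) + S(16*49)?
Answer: -2437009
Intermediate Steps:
(-2437434 + V(-1195)) + S(16*49) = (-2437434 + 524) - 99 = -2436910 - 99 = -2437009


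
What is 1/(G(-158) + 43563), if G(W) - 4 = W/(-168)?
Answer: 84/3659707 ≈ 2.2953e-5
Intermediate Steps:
G(W) = 4 - W/168 (G(W) = 4 + W/(-168) = 4 + W*(-1/168) = 4 - W/168)
1/(G(-158) + 43563) = 1/((4 - 1/168*(-158)) + 43563) = 1/((4 + 79/84) + 43563) = 1/(415/84 + 43563) = 1/(3659707/84) = 84/3659707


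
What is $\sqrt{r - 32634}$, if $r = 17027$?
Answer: $i \sqrt{15607} \approx 124.93 i$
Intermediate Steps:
$\sqrt{r - 32634} = \sqrt{17027 - 32634} = \sqrt{-15607} = i \sqrt{15607}$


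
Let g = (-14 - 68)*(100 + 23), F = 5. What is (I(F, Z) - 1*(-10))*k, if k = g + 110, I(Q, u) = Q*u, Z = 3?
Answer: -249400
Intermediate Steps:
g = -10086 (g = -82*123 = -10086)
k = -9976 (k = -10086 + 110 = -9976)
(I(F, Z) - 1*(-10))*k = (5*3 - 1*(-10))*(-9976) = (15 + 10)*(-9976) = 25*(-9976) = -249400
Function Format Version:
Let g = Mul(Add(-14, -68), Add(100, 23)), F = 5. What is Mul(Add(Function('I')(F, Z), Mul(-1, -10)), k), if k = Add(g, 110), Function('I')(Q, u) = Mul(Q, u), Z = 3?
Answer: -249400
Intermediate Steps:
g = -10086 (g = Mul(-82, 123) = -10086)
k = -9976 (k = Add(-10086, 110) = -9976)
Mul(Add(Function('I')(F, Z), Mul(-1, -10)), k) = Mul(Add(Mul(5, 3), Mul(-1, -10)), -9976) = Mul(Add(15, 10), -9976) = Mul(25, -9976) = -249400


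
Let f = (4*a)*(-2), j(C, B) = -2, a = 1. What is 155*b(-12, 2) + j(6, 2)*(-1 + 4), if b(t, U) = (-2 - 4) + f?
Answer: -2176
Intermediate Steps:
f = -8 (f = (4*1)*(-2) = 4*(-2) = -8)
b(t, U) = -14 (b(t, U) = (-2 - 4) - 8 = -6 - 8 = -14)
155*b(-12, 2) + j(6, 2)*(-1 + 4) = 155*(-14) - 2*(-1 + 4) = -2170 - 2*3 = -2170 - 6 = -2176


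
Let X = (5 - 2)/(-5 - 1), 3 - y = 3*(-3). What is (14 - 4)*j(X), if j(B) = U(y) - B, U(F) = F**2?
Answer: 1445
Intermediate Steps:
y = 12 (y = 3 - 3*(-3) = 3 - 1*(-9) = 3 + 9 = 12)
X = -1/2 (X = 3/(-6) = 3*(-1/6) = -1/2 ≈ -0.50000)
j(B) = 144 - B (j(B) = 12**2 - B = 144 - B)
(14 - 4)*j(X) = (14 - 4)*(144 - 1*(-1/2)) = 10*(144 + 1/2) = 10*(289/2) = 1445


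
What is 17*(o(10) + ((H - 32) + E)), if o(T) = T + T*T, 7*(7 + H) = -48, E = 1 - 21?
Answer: 5253/7 ≈ 750.43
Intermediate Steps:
E = -20
H = -97/7 (H = -7 + (⅐)*(-48) = -7 - 48/7 = -97/7 ≈ -13.857)
o(T) = T + T²
17*(o(10) + ((H - 32) + E)) = 17*(10*(1 + 10) + ((-97/7 - 32) - 20)) = 17*(10*11 + (-321/7 - 20)) = 17*(110 - 461/7) = 17*(309/7) = 5253/7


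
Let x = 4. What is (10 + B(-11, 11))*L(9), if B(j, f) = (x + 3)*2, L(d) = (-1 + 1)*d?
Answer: 0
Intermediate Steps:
L(d) = 0 (L(d) = 0*d = 0)
B(j, f) = 14 (B(j, f) = (4 + 3)*2 = 7*2 = 14)
(10 + B(-11, 11))*L(9) = (10 + 14)*0 = 24*0 = 0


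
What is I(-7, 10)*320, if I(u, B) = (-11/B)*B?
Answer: -3520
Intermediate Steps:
I(u, B) = -11
I(-7, 10)*320 = -11*320 = -3520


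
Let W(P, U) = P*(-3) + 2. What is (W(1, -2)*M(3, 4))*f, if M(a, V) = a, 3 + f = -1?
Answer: 12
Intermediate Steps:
f = -4 (f = -3 - 1 = -4)
W(P, U) = 2 - 3*P (W(P, U) = -3*P + 2 = 2 - 3*P)
(W(1, -2)*M(3, 4))*f = ((2 - 3*1)*3)*(-4) = ((2 - 3)*3)*(-4) = -1*3*(-4) = -3*(-4) = 12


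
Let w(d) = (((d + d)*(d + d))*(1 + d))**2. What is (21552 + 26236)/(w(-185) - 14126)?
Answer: 23894/317257974072937 ≈ 7.5314e-11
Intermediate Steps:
w(d) = 16*d**4*(1 + d)**2 (w(d) = (((2*d)*(2*d))*(1 + d))**2 = ((4*d**2)*(1 + d))**2 = (4*d**2*(1 + d))**2 = 16*d**4*(1 + d)**2)
(21552 + 26236)/(w(-185) - 14126) = (21552 + 26236)/(16*(-185)**4*(1 - 185)**2 - 14126) = 47788/(16*1171350625*(-184)**2 - 14126) = 47788/(16*1171350625*33856 - 14126) = 47788/(634515948160000 - 14126) = 47788/634515948145874 = 47788*(1/634515948145874) = 23894/317257974072937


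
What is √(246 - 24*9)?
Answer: √30 ≈ 5.4772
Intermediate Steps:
√(246 - 24*9) = √(246 - 216) = √30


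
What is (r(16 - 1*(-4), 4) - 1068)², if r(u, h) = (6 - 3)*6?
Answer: 1102500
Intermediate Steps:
r(u, h) = 18 (r(u, h) = 3*6 = 18)
(r(16 - 1*(-4), 4) - 1068)² = (18 - 1068)² = (-1050)² = 1102500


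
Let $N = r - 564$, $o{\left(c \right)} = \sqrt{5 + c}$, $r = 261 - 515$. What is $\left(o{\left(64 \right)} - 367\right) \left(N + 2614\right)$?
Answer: $-659132 + 1796 \sqrt{69} \approx -6.4421 \cdot 10^{5}$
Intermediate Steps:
$r = -254$ ($r = 261 - 515 = -254$)
$N = -818$ ($N = -254 - 564 = -818$)
$\left(o{\left(64 \right)} - 367\right) \left(N + 2614\right) = \left(\sqrt{5 + 64} - 367\right) \left(-818 + 2614\right) = \left(\sqrt{69} - 367\right) 1796 = \left(-367 + \sqrt{69}\right) 1796 = -659132 + 1796 \sqrt{69}$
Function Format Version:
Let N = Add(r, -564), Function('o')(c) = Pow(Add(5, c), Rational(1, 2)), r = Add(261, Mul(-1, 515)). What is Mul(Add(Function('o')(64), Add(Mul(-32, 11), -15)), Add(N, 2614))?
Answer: Add(-659132, Mul(1796, Pow(69, Rational(1, 2)))) ≈ -6.4421e+5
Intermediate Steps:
r = -254 (r = Add(261, -515) = -254)
N = -818 (N = Add(-254, -564) = -818)
Mul(Add(Function('o')(64), Add(Mul(-32, 11), -15)), Add(N, 2614)) = Mul(Add(Pow(Add(5, 64), Rational(1, 2)), Add(Mul(-32, 11), -15)), Add(-818, 2614)) = Mul(Add(Pow(69, Rational(1, 2)), Add(-352, -15)), 1796) = Mul(Add(Pow(69, Rational(1, 2)), -367), 1796) = Mul(Add(-367, Pow(69, Rational(1, 2))), 1796) = Add(-659132, Mul(1796, Pow(69, Rational(1, 2))))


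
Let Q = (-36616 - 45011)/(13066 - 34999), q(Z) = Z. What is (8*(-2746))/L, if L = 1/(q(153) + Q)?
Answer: -25170758656/7311 ≈ -3.4429e+6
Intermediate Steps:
Q = 27209/7311 (Q = -81627/(-21933) = -81627*(-1/21933) = 27209/7311 ≈ 3.7217)
L = 7311/1145792 (L = 1/(153 + 27209/7311) = 1/(1145792/7311) = 7311/1145792 ≈ 0.0063807)
(8*(-2746))/L = (8*(-2746))/(7311/1145792) = -21968*1145792/7311 = -25170758656/7311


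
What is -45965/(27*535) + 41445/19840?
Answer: -12530903/11463552 ≈ -1.0931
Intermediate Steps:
-45965/(27*535) + 41445/19840 = -45965/14445 + 41445*(1/19840) = -45965*1/14445 + 8289/3968 = -9193/2889 + 8289/3968 = -12530903/11463552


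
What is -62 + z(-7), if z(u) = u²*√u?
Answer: -62 + 49*I*√7 ≈ -62.0 + 129.64*I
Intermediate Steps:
z(u) = u^(5/2)
-62 + z(-7) = -62 + (-7)^(5/2) = -62 + 49*I*√7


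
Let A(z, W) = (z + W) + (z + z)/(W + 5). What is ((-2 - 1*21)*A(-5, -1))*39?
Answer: 15249/2 ≈ 7624.5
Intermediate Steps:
A(z, W) = W + z + 2*z/(5 + W) (A(z, W) = (W + z) + (2*z)/(5 + W) = (W + z) + 2*z/(5 + W) = W + z + 2*z/(5 + W))
((-2 - 1*21)*A(-5, -1))*39 = ((-2 - 1*21)*(((-1)**2 + 5*(-1) + 7*(-5) - 1*(-5))/(5 - 1)))*39 = ((-2 - 21)*((1 - 5 - 35 + 5)/4))*39 = -23*(-34)/4*39 = -23*(-17/2)*39 = (391/2)*39 = 15249/2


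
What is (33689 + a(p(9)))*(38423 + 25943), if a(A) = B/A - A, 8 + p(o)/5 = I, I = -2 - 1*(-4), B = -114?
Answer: 10853008724/5 ≈ 2.1706e+9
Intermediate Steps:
I = 2 (I = -2 + 4 = 2)
p(o) = -30 (p(o) = -40 + 5*2 = -40 + 10 = -30)
a(A) = -A - 114/A (a(A) = -114/A - A = -A - 114/A)
(33689 + a(p(9)))*(38423 + 25943) = (33689 + (-1*(-30) - 114/(-30)))*(38423 + 25943) = (33689 + (30 - 114*(-1/30)))*64366 = (33689 + (30 + 19/5))*64366 = (33689 + 169/5)*64366 = (168614/5)*64366 = 10853008724/5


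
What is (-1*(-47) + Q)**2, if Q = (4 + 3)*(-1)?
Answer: 1600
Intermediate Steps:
Q = -7 (Q = 7*(-1) = -7)
(-1*(-47) + Q)**2 = (-1*(-47) - 7)**2 = (47 - 7)**2 = 40**2 = 1600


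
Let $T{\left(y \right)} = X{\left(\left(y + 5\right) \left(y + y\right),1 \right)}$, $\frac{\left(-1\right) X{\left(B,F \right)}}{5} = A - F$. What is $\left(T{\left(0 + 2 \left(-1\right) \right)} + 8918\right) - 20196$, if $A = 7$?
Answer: $-11308$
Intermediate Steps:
$X{\left(B,F \right)} = -35 + 5 F$ ($X{\left(B,F \right)} = - 5 \left(7 - F\right) = -35 + 5 F$)
$T{\left(y \right)} = -30$ ($T{\left(y \right)} = -35 + 5 \cdot 1 = -35 + 5 = -30$)
$\left(T{\left(0 + 2 \left(-1\right) \right)} + 8918\right) - 20196 = \left(-30 + 8918\right) - 20196 = 8888 - 20196 = -11308$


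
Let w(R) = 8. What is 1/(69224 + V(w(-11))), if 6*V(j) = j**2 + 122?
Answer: 1/69255 ≈ 1.4439e-5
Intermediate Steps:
V(j) = 61/3 + j**2/6 (V(j) = (j**2 + 122)/6 = (122 + j**2)/6 = 61/3 + j**2/6)
1/(69224 + V(w(-11))) = 1/(69224 + (61/3 + (1/6)*8**2)) = 1/(69224 + (61/3 + (1/6)*64)) = 1/(69224 + (61/3 + 32/3)) = 1/(69224 + 31) = 1/69255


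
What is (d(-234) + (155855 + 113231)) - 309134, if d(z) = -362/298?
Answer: -5967333/149 ≈ -40049.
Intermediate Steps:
d(z) = -181/149 (d(z) = -362*1/298 = -181/149)
(d(-234) + (155855 + 113231)) - 309134 = (-181/149 + (155855 + 113231)) - 309134 = (-181/149 + 269086) - 309134 = 40093633/149 - 309134 = -5967333/149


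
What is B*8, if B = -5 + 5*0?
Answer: -40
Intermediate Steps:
B = -5 (B = -5 + 0 = -5)
B*8 = -5*8 = -40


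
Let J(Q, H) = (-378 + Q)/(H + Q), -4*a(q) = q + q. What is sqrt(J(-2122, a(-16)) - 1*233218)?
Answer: 4*I*sqrt(16285078502)/1057 ≈ 482.93*I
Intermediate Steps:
a(q) = -q/2 (a(q) = -(q + q)/4 = -q/2)
J(Q, H) = (-378 + Q)/(H + Q)
sqrt(J(-2122, a(-16)) - 1*233218) = sqrt((-378 - 2122)/(-1/2*(-16) - 2122) - 1*233218) = sqrt(-2500/(8 - 2122) - 233218) = sqrt(-2500/(-2114) - 233218) = sqrt(-1/2114*(-2500) - 233218) = sqrt(1250/1057 - 233218) = sqrt(-246510176/1057) = 4*I*sqrt(16285078502)/1057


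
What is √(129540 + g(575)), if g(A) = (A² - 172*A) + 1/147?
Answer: 2*√39829467/21 ≈ 601.05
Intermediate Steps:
g(A) = 1/147 + A² - 172*A (g(A) = (A² - 172*A) + 1/147 = 1/147 + A² - 172*A)
√(129540 + g(575)) = √(129540 + (1/147 + 575² - 172*575)) = √(129540 + (1/147 + 330625 - 98900)) = √(129540 + 34063576/147) = √(53105956/147) = 2*√39829467/21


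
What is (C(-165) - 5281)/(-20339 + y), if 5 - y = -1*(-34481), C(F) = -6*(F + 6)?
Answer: 4327/54815 ≈ 0.078938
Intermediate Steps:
C(F) = -36 - 6*F (C(F) = -6*(6 + F) = -36 - 6*F)
y = -34476 (y = 5 - (-1)*(-34481) = 5 - 1*34481 = 5 - 34481 = -34476)
(C(-165) - 5281)/(-20339 + y) = ((-36 - 6*(-165)) - 5281)/(-20339 - 34476) = ((-36 + 990) - 5281)/(-54815) = (954 - 5281)*(-1/54815) = -4327*(-1/54815) = 4327/54815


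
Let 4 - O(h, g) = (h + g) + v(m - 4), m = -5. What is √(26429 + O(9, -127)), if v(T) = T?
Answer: 8*√415 ≈ 162.97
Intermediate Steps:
O(h, g) = 13 - g - h (O(h, g) = 4 - ((h + g) + (-5 - 4)) = 4 - ((g + h) - 9) = 4 - (-9 + g + h) = 4 + (9 - g - h) = 13 - g - h)
√(26429 + O(9, -127)) = √(26429 + (13 - 1*(-127) - 1*9)) = √(26429 + (13 + 127 - 9)) = √(26429 + 131) = √26560 = 8*√415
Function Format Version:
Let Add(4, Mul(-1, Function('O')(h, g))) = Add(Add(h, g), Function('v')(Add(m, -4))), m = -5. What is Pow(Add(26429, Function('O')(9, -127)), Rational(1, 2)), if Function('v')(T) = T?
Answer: Mul(8, Pow(415, Rational(1, 2))) ≈ 162.97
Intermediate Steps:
Function('O')(h, g) = Add(13, Mul(-1, g), Mul(-1, h)) (Function('O')(h, g) = Add(4, Mul(-1, Add(Add(h, g), Add(-5, -4)))) = Add(4, Mul(-1, Add(Add(g, h), -9))) = Add(4, Mul(-1, Add(-9, g, h))) = Add(4, Add(9, Mul(-1, g), Mul(-1, h))) = Add(13, Mul(-1, g), Mul(-1, h)))
Pow(Add(26429, Function('O')(9, -127)), Rational(1, 2)) = Pow(Add(26429, Add(13, Mul(-1, -127), Mul(-1, 9))), Rational(1, 2)) = Pow(Add(26429, Add(13, 127, -9)), Rational(1, 2)) = Pow(Add(26429, 131), Rational(1, 2)) = Pow(26560, Rational(1, 2)) = Mul(8, Pow(415, Rational(1, 2)))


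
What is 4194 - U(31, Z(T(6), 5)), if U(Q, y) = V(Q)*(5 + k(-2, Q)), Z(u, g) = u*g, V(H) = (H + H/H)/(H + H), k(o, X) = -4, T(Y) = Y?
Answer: 129998/31 ≈ 4193.5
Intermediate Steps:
V(H) = (1 + H)/(2*H) (V(H) = (H + 1)/((2*H)) = (1 + H)*(1/(2*H)) = (1 + H)/(2*H))
Z(u, g) = g*u
U(Q, y) = (1 + Q)/(2*Q) (U(Q, y) = ((1 + Q)/(2*Q))*(5 - 4) = ((1 + Q)/(2*Q))*1 = (1 + Q)/(2*Q))
4194 - U(31, Z(T(6), 5)) = 4194 - (1 + 31)/(2*31) = 4194 - 32/(2*31) = 4194 - 1*16/31 = 4194 - 16/31 = 129998/31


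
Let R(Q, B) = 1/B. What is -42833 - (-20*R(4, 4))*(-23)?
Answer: -42948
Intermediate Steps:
-42833 - (-20*R(4, 4))*(-23) = -42833 - (-20/4)*(-23) = -42833 - (-20*¼)*(-23) = -42833 - (-5)*(-23) = -42833 - 1*115 = -42833 - 115 = -42948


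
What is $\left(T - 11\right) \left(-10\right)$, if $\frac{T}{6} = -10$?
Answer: $710$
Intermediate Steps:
$T = -60$ ($T = 6 \left(-10\right) = -60$)
$\left(T - 11\right) \left(-10\right) = \left(-60 - 11\right) \left(-10\right) = \left(-71\right) \left(-10\right) = 710$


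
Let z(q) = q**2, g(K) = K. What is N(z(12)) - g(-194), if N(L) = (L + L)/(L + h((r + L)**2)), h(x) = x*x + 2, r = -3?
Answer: 76679335846/395254307 ≈ 194.00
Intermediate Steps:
h(x) = 2 + x**2 (h(x) = x**2 + 2 = 2 + x**2)
N(L) = 2*L/(2 + L + (-3 + L)**4) (N(L) = (L + L)/(L + (2 + ((-3 + L)**2)**2)) = (2*L)/(L + (2 + (-3 + L)**4)) = (2*L)/(2 + L + (-3 + L)**4) = 2*L/(2 + L + (-3 + L)**4))
N(z(12)) - g(-194) = 2*12**2/(2 + 12**2 + (-3 + 12**2)**4) - 1*(-194) = 2*144/(2 + 144 + (-3 + 144)**4) + 194 = 2*144/(2 + 144 + 141**4) + 194 = 2*144/(2 + 144 + 395254161) + 194 = 2*144/395254307 + 194 = 2*144*(1/395254307) + 194 = 288/395254307 + 194 = 76679335846/395254307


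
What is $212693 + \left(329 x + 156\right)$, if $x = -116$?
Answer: $174685$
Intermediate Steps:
$212693 + \left(329 x + 156\right) = 212693 + \left(329 \left(-116\right) + 156\right) = 212693 + \left(-38164 + 156\right) = 212693 - 38008 = 174685$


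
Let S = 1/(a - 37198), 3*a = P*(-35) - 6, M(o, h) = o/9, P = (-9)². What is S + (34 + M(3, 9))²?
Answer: 134893432/114435 ≈ 1178.8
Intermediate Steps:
P = 81
M(o, h) = o/9 (M(o, h) = o*(⅑) = o/9)
a = -947 (a = (81*(-35) - 6)/3 = (-2835 - 6)/3 = (⅓)*(-2841) = -947)
S = -1/38145 (S = 1/(-947 - 37198) = 1/(-38145) = -1/38145 ≈ -2.6216e-5)
S + (34 + M(3, 9))² = -1/38145 + (34 + (⅑)*3)² = -1/38145 + (34 + ⅓)² = -1/38145 + (103/3)² = -1/38145 + 10609/9 = 134893432/114435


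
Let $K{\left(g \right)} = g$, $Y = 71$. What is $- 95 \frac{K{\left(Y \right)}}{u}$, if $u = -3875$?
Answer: $\frac{1349}{775} \approx 1.7406$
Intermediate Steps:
$- 95 \frac{K{\left(Y \right)}}{u} = - 95 \frac{71}{-3875} = - 95 \cdot 71 \left(- \frac{1}{3875}\right) = \left(-95\right) \left(- \frac{71}{3875}\right) = \frac{1349}{775}$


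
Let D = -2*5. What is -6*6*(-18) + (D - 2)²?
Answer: 792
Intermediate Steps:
D = -10
-6*6*(-18) + (D - 2)² = -6*6*(-18) + (-10 - 2)² = -36*(-18) + (-12)² = 648 + 144 = 792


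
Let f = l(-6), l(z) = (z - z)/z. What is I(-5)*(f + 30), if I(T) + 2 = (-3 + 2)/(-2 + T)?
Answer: -390/7 ≈ -55.714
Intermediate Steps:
l(z) = 0 (l(z) = 0/z = 0)
f = 0
I(T) = -2 - 1/(-2 + T) (I(T) = -2 + (-3 + 2)/(-2 + T) = -2 - 1/(-2 + T))
I(-5)*(f + 30) = ((3 - 2*(-5))/(-2 - 5))*(0 + 30) = ((3 + 10)/(-7))*30 = -1/7*13*30 = -13/7*30 = -390/7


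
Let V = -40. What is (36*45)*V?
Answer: -64800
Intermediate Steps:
(36*45)*V = (36*45)*(-40) = 1620*(-40) = -64800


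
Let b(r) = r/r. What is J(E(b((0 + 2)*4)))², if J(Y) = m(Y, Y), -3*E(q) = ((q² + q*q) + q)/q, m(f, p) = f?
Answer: 1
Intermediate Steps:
b(r) = 1
E(q) = -(q + 2*q²)/(3*q) (E(q) = -((q² + q*q) + q)/(3*q) = -((q² + q²) + q)/(3*q) = -(2*q² + q)/(3*q) = -(q + 2*q²)/(3*q))
J(Y) = Y
J(E(b((0 + 2)*4)))² = (-⅓ - ⅔*1)² = (-⅓ - ⅔)² = (-1)² = 1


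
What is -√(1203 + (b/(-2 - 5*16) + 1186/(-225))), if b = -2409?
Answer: -√1856490086/1230 ≈ -35.030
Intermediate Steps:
-√(1203 + (b/(-2 - 5*16) + 1186/(-225))) = -√(1203 + (-2409/(-2 - 5*16) + 1186/(-225))) = -√(1203 + (-2409/(-2 - 80) + 1186*(-1/225))) = -√(1203 + (-2409/(-82) - 1186/225)) = -√(1203 + (-2409*(-1/82) - 1186/225)) = -√(1203 + (2409/82 - 1186/225)) = -√(1203 + 444773/18450) = -√(22640123/18450) = -√1856490086/1230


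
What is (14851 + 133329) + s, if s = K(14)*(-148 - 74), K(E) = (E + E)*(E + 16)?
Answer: -38300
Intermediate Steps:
K(E) = 2*E*(16 + E) (K(E) = (2*E)*(16 + E) = 2*E*(16 + E))
s = -186480 (s = (2*14*(16 + 14))*(-148 - 74) = (2*14*30)*(-222) = 840*(-222) = -186480)
(14851 + 133329) + s = (14851 + 133329) - 186480 = 148180 - 186480 = -38300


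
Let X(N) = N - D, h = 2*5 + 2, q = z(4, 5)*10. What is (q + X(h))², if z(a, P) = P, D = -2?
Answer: 4096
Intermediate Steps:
q = 50 (q = 5*10 = 50)
h = 12 (h = 10 + 2 = 12)
X(N) = 2 + N (X(N) = N - 1*(-2) = N + 2 = 2 + N)
(q + X(h))² = (50 + (2 + 12))² = (50 + 14)² = 64² = 4096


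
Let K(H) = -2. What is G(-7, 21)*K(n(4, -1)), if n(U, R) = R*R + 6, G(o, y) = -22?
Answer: 44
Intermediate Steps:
n(U, R) = 6 + R**2 (n(U, R) = R**2 + 6 = 6 + R**2)
G(-7, 21)*K(n(4, -1)) = -22*(-2) = 44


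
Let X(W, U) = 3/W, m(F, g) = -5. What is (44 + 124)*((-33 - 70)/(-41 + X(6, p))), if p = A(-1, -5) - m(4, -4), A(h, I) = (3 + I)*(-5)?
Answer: 11536/27 ≈ 427.26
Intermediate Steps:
A(h, I) = -15 - 5*I
p = 15 (p = (-15 - 5*(-5)) - 1*(-5) = (-15 + 25) + 5 = 10 + 5 = 15)
(44 + 124)*((-33 - 70)/(-41 + X(6, p))) = (44 + 124)*((-33 - 70)/(-41 + 3/6)) = 168*(-103/(-41 + 3*(⅙))) = 168*(-103/(-41 + ½)) = 168*(-103/(-81/2)) = 168*(-103*(-2/81)) = 168*(206/81) = 11536/27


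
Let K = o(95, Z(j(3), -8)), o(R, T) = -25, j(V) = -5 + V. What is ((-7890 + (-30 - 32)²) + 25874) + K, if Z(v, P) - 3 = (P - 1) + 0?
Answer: 21803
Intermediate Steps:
Z(v, P) = 2 + P (Z(v, P) = 3 + ((P - 1) + 0) = 3 + ((-1 + P) + 0) = 3 + (-1 + P) = 2 + P)
K = -25
((-7890 + (-30 - 32)²) + 25874) + K = ((-7890 + (-30 - 32)²) + 25874) - 25 = ((-7890 + (-62)²) + 25874) - 25 = ((-7890 + 3844) + 25874) - 25 = (-4046 + 25874) - 25 = 21828 - 25 = 21803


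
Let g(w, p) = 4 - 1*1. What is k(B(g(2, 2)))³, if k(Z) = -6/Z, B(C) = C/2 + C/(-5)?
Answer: -8000/27 ≈ -296.30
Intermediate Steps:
g(w, p) = 3 (g(w, p) = 4 - 1 = 3)
B(C) = 3*C/10 (B(C) = C*(½) + C*(-⅕) = C/2 - C/5 = 3*C/10)
k(B(g(2, 2)))³ = (-6/((3/10)*3))³ = (-6/9/10)³ = (-6*10/9)³ = (-20/3)³ = -8000/27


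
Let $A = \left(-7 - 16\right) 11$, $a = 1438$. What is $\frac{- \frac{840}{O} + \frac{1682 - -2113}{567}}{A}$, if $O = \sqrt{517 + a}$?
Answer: $- \frac{5}{189} + \frac{168 \sqrt{1955}}{98923} \approx 0.048636$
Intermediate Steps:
$O = \sqrt{1955}$ ($O = \sqrt{517 + 1438} = \sqrt{1955} \approx 44.215$)
$A = -253$ ($A = \left(-23\right) 11 = -253$)
$\frac{- \frac{840}{O} + \frac{1682 - -2113}{567}}{A} = \frac{- \frac{840}{\sqrt{1955}} + \frac{1682 - -2113}{567}}{-253} = \left(- 840 \frac{\sqrt{1955}}{1955} + \left(1682 + 2113\right) \frac{1}{567}\right) \left(- \frac{1}{253}\right) = \left(- \frac{168 \sqrt{1955}}{391} + 3795 \cdot \frac{1}{567}\right) \left(- \frac{1}{253}\right) = \left(- \frac{168 \sqrt{1955}}{391} + \frac{1265}{189}\right) \left(- \frac{1}{253}\right) = \left(\frac{1265}{189} - \frac{168 \sqrt{1955}}{391}\right) \left(- \frac{1}{253}\right) = - \frac{5}{189} + \frac{168 \sqrt{1955}}{98923}$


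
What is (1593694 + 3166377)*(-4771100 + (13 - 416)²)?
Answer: -21937696377061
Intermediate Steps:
(1593694 + 3166377)*(-4771100 + (13 - 416)²) = 4760071*(-4771100 + (-403)²) = 4760071*(-4771100 + 162409) = 4760071*(-4608691) = -21937696377061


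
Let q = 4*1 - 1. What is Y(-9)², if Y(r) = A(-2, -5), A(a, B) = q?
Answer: 9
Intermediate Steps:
q = 3 (q = 4 - 1 = 3)
A(a, B) = 3
Y(r) = 3
Y(-9)² = 3² = 9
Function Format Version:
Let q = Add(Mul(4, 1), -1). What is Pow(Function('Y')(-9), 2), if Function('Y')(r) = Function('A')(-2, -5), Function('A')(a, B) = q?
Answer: 9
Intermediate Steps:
q = 3 (q = Add(4, -1) = 3)
Function('A')(a, B) = 3
Function('Y')(r) = 3
Pow(Function('Y')(-9), 2) = Pow(3, 2) = 9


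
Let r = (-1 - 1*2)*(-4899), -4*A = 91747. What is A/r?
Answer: -3989/2556 ≈ -1.5606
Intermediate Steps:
A = -91747/4 (A = -1/4*91747 = -91747/4 ≈ -22937.)
r = 14697 (r = (-1 - 2)*(-4899) = -3*(-4899) = 14697)
A/r = -91747/4/14697 = -91747/4*1/14697 = -3989/2556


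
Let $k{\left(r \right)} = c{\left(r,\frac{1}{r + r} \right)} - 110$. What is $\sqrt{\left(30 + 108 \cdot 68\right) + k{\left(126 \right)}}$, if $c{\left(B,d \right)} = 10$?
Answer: $\sqrt{7274} \approx 85.288$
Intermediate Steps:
$k{\left(r \right)} = -100$ ($k{\left(r \right)} = 10 - 110 = -100$)
$\sqrt{\left(30 + 108 \cdot 68\right) + k{\left(126 \right)}} = \sqrt{\left(30 + 108 \cdot 68\right) - 100} = \sqrt{\left(30 + 7344\right) - 100} = \sqrt{7374 - 100} = \sqrt{7274}$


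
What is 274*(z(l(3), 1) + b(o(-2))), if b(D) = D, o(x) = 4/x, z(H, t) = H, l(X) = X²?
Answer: 1918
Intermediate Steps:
274*(z(l(3), 1) + b(o(-2))) = 274*(3² + 4/(-2)) = 274*(9 + 4*(-½)) = 274*(9 - 2) = 274*7 = 1918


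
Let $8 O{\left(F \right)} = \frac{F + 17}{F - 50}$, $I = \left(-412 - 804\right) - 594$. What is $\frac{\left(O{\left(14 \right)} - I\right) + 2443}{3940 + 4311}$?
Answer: $\frac{1224833}{2376288} \approx 0.51544$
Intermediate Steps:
$I = -1810$ ($I = -1216 - 594 = -1810$)
$O{\left(F \right)} = \frac{17 + F}{8 \left(-50 + F\right)}$ ($O{\left(F \right)} = \frac{\left(F + 17\right) \frac{1}{F - 50}}{8} = \frac{\left(17 + F\right) \frac{1}{-50 + F}}{8} = \frac{\frac{1}{-50 + F} \left(17 + F\right)}{8} = \frac{17 + F}{8 \left(-50 + F\right)}$)
$\frac{\left(O{\left(14 \right)} - I\right) + 2443}{3940 + 4311} = \frac{\left(\frac{17 + 14}{8 \left(-50 + 14\right)} - -1810\right) + 2443}{3940 + 4311} = \frac{\left(\frac{1}{8} \frac{1}{-36} \cdot 31 + 1810\right) + 2443}{8251} = \left(\left(\frac{1}{8} \left(- \frac{1}{36}\right) 31 + 1810\right) + 2443\right) \frac{1}{8251} = \left(\left(- \frac{31}{288} + 1810\right) + 2443\right) \frac{1}{8251} = \left(\frac{521249}{288} + 2443\right) \frac{1}{8251} = \frac{1224833}{288} \cdot \frac{1}{8251} = \frac{1224833}{2376288}$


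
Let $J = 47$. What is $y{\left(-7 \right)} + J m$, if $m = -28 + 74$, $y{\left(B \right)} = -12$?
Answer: $2150$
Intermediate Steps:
$m = 46$
$y{\left(-7 \right)} + J m = -12 + 47 \cdot 46 = -12 + 2162 = 2150$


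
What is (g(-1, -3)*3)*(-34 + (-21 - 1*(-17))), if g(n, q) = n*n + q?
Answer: 228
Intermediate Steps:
g(n, q) = q + n² (g(n, q) = n² + q = q + n²)
(g(-1, -3)*3)*(-34 + (-21 - 1*(-17))) = ((-3 + (-1)²)*3)*(-34 + (-21 - 1*(-17))) = ((-3 + 1)*3)*(-34 + (-21 + 17)) = (-2*3)*(-34 - 4) = -6*(-38) = 228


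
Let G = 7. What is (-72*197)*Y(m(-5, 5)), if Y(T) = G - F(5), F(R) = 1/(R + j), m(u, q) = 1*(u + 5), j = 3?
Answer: -97515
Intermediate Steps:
m(u, q) = 5 + u (m(u, q) = 1*(5 + u) = 5 + u)
F(R) = 1/(3 + R) (F(R) = 1/(R + 3) = 1/(3 + R))
Y(T) = 55/8 (Y(T) = 7 - 1/(3 + 5) = 7 - 1/8 = 55/8)
(-72*197)*Y(m(-5, 5)) = -72*197*(55/8) = -14184*55/8 = -97515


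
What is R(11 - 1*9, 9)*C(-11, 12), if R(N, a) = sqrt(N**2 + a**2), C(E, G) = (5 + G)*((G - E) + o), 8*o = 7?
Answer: 3247*sqrt(85)/8 ≈ 3742.0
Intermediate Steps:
o = 7/8 (o = (1/8)*7 = 7/8 ≈ 0.87500)
C(E, G) = (5 + G)*(7/8 + G - E) (C(E, G) = (5 + G)*((G - E) + 7/8) = (5 + G)*(7/8 + G - E))
R(11 - 1*9, 9)*C(-11, 12) = sqrt((11 - 1*9)**2 + 9**2)*(35/8 + 12**2 - 5*(-11) + (47/8)*12 - 1*(-11)*12) = sqrt((11 - 9)**2 + 81)*(35/8 + 144 + 55 + 141/2 + 132) = sqrt(2**2 + 81)*(3247/8) = sqrt(4 + 81)*(3247/8) = sqrt(85)*(3247/8) = 3247*sqrt(85)/8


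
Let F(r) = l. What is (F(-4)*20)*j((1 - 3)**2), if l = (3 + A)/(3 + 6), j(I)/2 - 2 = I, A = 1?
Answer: 320/3 ≈ 106.67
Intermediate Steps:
j(I) = 4 + 2*I
l = 4/9 (l = (3 + 1)/(3 + 6) = 4/9 ≈ 0.44444)
F(r) = 4/9
(F(-4)*20)*j((1 - 3)**2) = ((4/9)*20)*(4 + 2*(1 - 3)**2) = 80*(4 + 2*(-2)**2)/9 = 80*(4 + 2*4)/9 = 80*(4 + 8)/9 = (80/9)*12 = 320/3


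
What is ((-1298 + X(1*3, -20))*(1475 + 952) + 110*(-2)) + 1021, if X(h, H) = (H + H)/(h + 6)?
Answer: -9480695/3 ≈ -3.1602e+6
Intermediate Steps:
X(h, H) = 2*H/(6 + h) (X(h, H) = (2*H)/(6 + h) = 2*H/(6 + h))
((-1298 + X(1*3, -20))*(1475 + 952) + 110*(-2)) + 1021 = ((-1298 + 2*(-20)/(6 + 1*3))*(1475 + 952) + 110*(-2)) + 1021 = ((-1298 + 2*(-20)/(6 + 3))*2427 - 220) + 1021 = ((-1298 + 2*(-20)/9)*2427 - 220) + 1021 = ((-1298 + 2*(-20)*(⅑))*2427 - 220) + 1021 = ((-1298 - 40/9)*2427 - 220) + 1021 = (-11722/9*2427 - 220) + 1021 = (-9483098/3 - 220) + 1021 = -9483758/3 + 1021 = -9480695/3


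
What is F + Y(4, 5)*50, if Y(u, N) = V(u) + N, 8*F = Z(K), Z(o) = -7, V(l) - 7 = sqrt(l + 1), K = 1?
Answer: 4793/8 + 50*sqrt(5) ≈ 710.93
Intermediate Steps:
V(l) = 7 + sqrt(1 + l) (V(l) = 7 + sqrt(l + 1) = 7 + sqrt(1 + l))
F = -7/8 (F = (1/8)*(-7) = -7/8 ≈ -0.87500)
Y(u, N) = 7 + N + sqrt(1 + u) (Y(u, N) = (7 + sqrt(1 + u)) + N = 7 + N + sqrt(1 + u))
F + Y(4, 5)*50 = -7/8 + (7 + 5 + sqrt(1 + 4))*50 = -7/8 + (7 + 5 + sqrt(5))*50 = -7/8 + (12 + sqrt(5))*50 = -7/8 + (600 + 50*sqrt(5)) = 4793/8 + 50*sqrt(5)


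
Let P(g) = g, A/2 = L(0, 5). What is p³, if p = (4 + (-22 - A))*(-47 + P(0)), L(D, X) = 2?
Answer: 1105507304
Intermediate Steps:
A = 4 (A = 2*2 = 4)
p = 1034 (p = (4 + (-22 - 1*4))*(-47 + 0) = (4 + (-22 - 4))*(-47) = (4 - 26)*(-47) = -22*(-47) = 1034)
p³ = 1034³ = 1105507304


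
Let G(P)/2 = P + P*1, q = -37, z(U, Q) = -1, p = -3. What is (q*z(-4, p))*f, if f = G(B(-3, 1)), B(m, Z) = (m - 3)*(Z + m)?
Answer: 1776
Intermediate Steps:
B(m, Z) = (-3 + m)*(Z + m)
G(P) = 4*P (G(P) = 2*(P + P*1) = 2*(P + P) = 2*(2*P) = 4*P)
f = 48 (f = 4*((-3)**2 - 3*1 - 3*(-3) + 1*(-3)) = 4*(9 - 3 + 9 - 3) = 4*12 = 48)
(q*z(-4, p))*f = -37*(-1)*48 = 37*48 = 1776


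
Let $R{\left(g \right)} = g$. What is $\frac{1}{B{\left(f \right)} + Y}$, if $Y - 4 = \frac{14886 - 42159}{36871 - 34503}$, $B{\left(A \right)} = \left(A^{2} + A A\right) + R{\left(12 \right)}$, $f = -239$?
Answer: $\frac{2368}{270535671} \approx 8.753 \cdot 10^{-6}$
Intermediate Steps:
$B{\left(A \right)} = 12 + 2 A^{2}$ ($B{\left(A \right)} = \left(A^{2} + A A\right) + 12 = \left(A^{2} + A^{2}\right) + 12 = 2 A^{2} + 12 = 12 + 2 A^{2}$)
$Y = - \frac{17801}{2368}$ ($Y = 4 + \frac{14886 - 42159}{36871 - 34503} = 4 - \frac{27273}{2368} = - \frac{17801}{2368} \approx -7.5173$)
$\frac{1}{B{\left(f \right)} + Y} = \frac{1}{\left(12 + 2 \left(-239\right)^{2}\right) - \frac{17801}{2368}} = \frac{1}{\left(12 + 2 \cdot 57121\right) - \frac{17801}{2368}} = \frac{1}{\left(12 + 114242\right) - \frac{17801}{2368}} = \frac{1}{114254 - \frac{17801}{2368}} = \frac{1}{\frac{270535671}{2368}} = \frac{2368}{270535671}$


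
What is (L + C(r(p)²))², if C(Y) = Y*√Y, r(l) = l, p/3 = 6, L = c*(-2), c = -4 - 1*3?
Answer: 34175716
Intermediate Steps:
c = -7 (c = -4 - 3 = -7)
L = 14 (L = -7*(-2) = 14)
p = 18 (p = 3*6 = 18)
C(Y) = Y^(3/2)
(L + C(r(p)²))² = (14 + (18²)^(3/2))² = (14 + 324^(3/2))² = (14 + 5832)² = 5846² = 34175716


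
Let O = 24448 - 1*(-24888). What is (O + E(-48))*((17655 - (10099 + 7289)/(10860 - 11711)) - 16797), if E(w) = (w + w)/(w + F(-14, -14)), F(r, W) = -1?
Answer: 78575535120/1813 ≈ 4.3340e+7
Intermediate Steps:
O = 49336 (O = 24448 + 24888 = 49336)
E(w) = 2*w/(-1 + w) (E(w) = (w + w)/(w - 1) = (2*w)/(-1 + w) = 2*w/(-1 + w))
(O + E(-48))*((17655 - (10099 + 7289)/(10860 - 11711)) - 16797) = (49336 + 2*(-48)/(-1 - 48))*((17655 - (10099 + 7289)/(10860 - 11711)) - 16797) = (49336 + 2*(-48)/(-49))*((17655 - 17388/(-851)) - 16797) = (49336 + 2*(-48)*(-1/49))*((17655 - 17388*(-1)/851) - 16797) = (49336 + 96/49)*((17655 - 1*(-756/37)) - 16797) = 2417560*((17655 + 756/37) - 16797)/49 = 2417560*(653991/37 - 16797)/49 = (2417560/49)*(32502/37) = 78575535120/1813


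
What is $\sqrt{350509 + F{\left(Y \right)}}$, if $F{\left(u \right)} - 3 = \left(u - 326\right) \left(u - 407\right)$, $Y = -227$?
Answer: $17 \sqrt{2426} \approx 837.33$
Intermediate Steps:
$F{\left(u \right)} = 3 + \left(-407 + u\right) \left(-326 + u\right)$ ($F{\left(u \right)} = 3 + \left(u - 326\right) \left(u - 407\right) = 3 + \left(-326 + u\right) \left(-407 + u\right) = 3 + \left(-407 + u\right) \left(-326 + u\right)$)
$\sqrt{350509 + F{\left(Y \right)}} = \sqrt{350509 + \left(132685 + \left(-227\right)^{2} - -166391\right)} = \sqrt{350509 + \left(132685 + 51529 + 166391\right)} = \sqrt{350509 + 350605} = \sqrt{701114} = 17 \sqrt{2426}$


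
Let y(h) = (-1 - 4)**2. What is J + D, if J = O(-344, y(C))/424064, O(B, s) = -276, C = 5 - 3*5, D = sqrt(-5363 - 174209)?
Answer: -69/106016 + 2*I*sqrt(44893) ≈ -0.00065085 + 423.76*I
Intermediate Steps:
D = 2*I*sqrt(44893) (D = sqrt(-179572) = 2*I*sqrt(44893) ≈ 423.76*I)
C = -10 (C = 5 - 15 = -10)
y(h) = 25 (y(h) = (-5)**2 = 25)
J = -69/106016 (J = -276/424064 = -276*1/424064 = -69/106016 ≈ -0.00065085)
J + D = -69/106016 + 2*I*sqrt(44893)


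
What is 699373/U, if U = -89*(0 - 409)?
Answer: 699373/36401 ≈ 19.213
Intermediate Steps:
U = 36401 (U = -89*(-409) = 36401)
699373/U = 699373/36401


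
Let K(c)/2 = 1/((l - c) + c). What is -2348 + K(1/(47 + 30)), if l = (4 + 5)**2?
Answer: -190186/81 ≈ -2348.0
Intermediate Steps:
l = 81 (l = 9**2 = 81)
K(c) = 2/81 (K(c) = 2/((81 - c) + c) = 2/81)
-2348 + K(1/(47 + 30)) = -2348 + 2/81 = -190186/81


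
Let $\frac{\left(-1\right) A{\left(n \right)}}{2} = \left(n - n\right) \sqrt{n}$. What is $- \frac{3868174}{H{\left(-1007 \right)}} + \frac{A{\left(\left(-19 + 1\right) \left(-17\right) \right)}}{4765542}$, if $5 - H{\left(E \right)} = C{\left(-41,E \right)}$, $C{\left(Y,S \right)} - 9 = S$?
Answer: $- \frac{3868174}{1003} \approx -3856.6$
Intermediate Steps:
$C{\left(Y,S \right)} = 9 + S$
$H{\left(E \right)} = -4 - E$ ($H{\left(E \right)} = 5 - \left(9 + E\right) = -4 - E$)
$A{\left(n \right)} = 0$ ($A{\left(n \right)} = - 2 \left(n - n\right) \sqrt{n} = - 2 \cdot 0 \sqrt{n} = \left(-2\right) 0 = 0$)
$- \frac{3868174}{H{\left(-1007 \right)}} + \frac{A{\left(\left(-19 + 1\right) \left(-17\right) \right)}}{4765542} = - \frac{3868174}{-4 - -1007} + \frac{0}{4765542} = - \frac{3868174}{-4 + 1007} + 0 \cdot \frac{1}{4765542} = - \frac{3868174}{1003} + 0 = - \frac{3868174}{1003}$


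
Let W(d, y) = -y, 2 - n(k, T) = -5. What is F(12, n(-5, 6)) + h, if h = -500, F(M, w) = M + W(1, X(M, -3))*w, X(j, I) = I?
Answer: -467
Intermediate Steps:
n(k, T) = 7 (n(k, T) = 2 - 1*(-5) = 2 + 5 = 7)
F(M, w) = M + 3*w (F(M, w) = M + (-1*(-3))*w = M + 3*w)
F(12, n(-5, 6)) + h = (12 + 3*7) - 500 = (12 + 21) - 500 = 33 - 500 = -467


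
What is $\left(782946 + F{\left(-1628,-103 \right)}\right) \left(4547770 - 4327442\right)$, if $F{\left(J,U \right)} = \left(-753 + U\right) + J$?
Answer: $171957631536$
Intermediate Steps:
$F{\left(J,U \right)} = -753 + J + U$
$\left(782946 + F{\left(-1628,-103 \right)}\right) \left(4547770 - 4327442\right) = \left(782946 - 2484\right) \left(4547770 - 4327442\right) = \left(782946 - 2484\right) 220328 = 780462 \cdot 220328 = 171957631536$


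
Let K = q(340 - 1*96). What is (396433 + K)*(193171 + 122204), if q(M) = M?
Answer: 125102008875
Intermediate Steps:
K = 244 (K = 340 - 1*96 = 340 - 96 = 244)
(396433 + K)*(193171 + 122204) = (396433 + 244)*(193171 + 122204) = 396677*315375 = 125102008875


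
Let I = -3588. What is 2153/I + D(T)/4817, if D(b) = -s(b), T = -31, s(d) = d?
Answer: -10259773/17283396 ≈ -0.59362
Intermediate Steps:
D(b) = -b
2153/I + D(T)/4817 = 2153/(-3588) - 1*(-31)/4817 = 2153*(-1/3588) + 31*(1/4817) = -2153/3588 + 31/4817 = -10259773/17283396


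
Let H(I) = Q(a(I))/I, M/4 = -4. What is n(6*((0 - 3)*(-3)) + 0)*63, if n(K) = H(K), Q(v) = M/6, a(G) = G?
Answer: -28/9 ≈ -3.1111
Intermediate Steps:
M = -16 (M = 4*(-4) = -16)
Q(v) = -8/3 (Q(v) = -16/6 = -16*⅙ = -8/3)
H(I) = -8/(3*I)
n(K) = -8/(3*K)
n(6*((0 - 3)*(-3)) + 0)*63 = -8/(3*(6*((0 - 3)*(-3)) + 0))*63 = -8/(3*(6*(-3*(-3)) + 0))*63 = -8/(3*(6*9 + 0))*63 = -8/(3*(54 + 0))*63 = -8/3/54*63 = -8/3*1/54*63 = -4/81*63 = -28/9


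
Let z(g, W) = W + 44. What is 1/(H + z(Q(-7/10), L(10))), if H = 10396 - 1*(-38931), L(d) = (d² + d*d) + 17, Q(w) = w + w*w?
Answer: 1/49588 ≈ 2.0166e-5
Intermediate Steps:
Q(w) = w + w²
L(d) = 17 + 2*d² (L(d) = (d² + d²) + 17 = 2*d² + 17 = 17 + 2*d²)
z(g, W) = 44 + W
H = 49327 (H = 10396 + 38931 = 49327)
1/(H + z(Q(-7/10), L(10))) = 1/(49327 + (44 + (17 + 2*10²))) = 1/(49327 + (44 + (17 + 2*100))) = 1/(49327 + (44 + (17 + 200))) = 1/(49327 + (44 + 217)) = 1/(49327 + 261) = 1/49588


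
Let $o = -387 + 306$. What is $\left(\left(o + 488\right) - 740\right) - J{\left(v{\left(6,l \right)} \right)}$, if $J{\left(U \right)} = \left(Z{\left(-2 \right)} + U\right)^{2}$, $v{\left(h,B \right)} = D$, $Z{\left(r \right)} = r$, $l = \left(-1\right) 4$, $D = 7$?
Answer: $-358$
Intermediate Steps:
$l = -4$
$v{\left(h,B \right)} = 7$
$J{\left(U \right)} = \left(-2 + U\right)^{2}$
$o = -81$
$\left(\left(o + 488\right) - 740\right) - J{\left(v{\left(6,l \right)} \right)} = \left(\left(-81 + 488\right) - 740\right) - \left(-2 + 7\right)^{2} = \left(407 - 740\right) - 5^{2} = -333 - 25 = -358$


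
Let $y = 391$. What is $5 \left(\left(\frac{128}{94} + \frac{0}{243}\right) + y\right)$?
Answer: $\frac{92205}{47} \approx 1961.8$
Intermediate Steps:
$5 \left(\left(\frac{128}{94} + \frac{0}{243}\right) + y\right) = 5 \left(\left(\frac{128}{94} + \frac{0}{243}\right) + 391\right) = 5 \left(\left(128 \cdot \frac{1}{94} + 0 \cdot \frac{1}{243}\right) + 391\right) = 5 \left(\left(\frac{64}{47} + 0\right) + 391\right) = 5 \left(\frac{64}{47} + 391\right) = 5 \cdot \frac{18441}{47} = \frac{92205}{47}$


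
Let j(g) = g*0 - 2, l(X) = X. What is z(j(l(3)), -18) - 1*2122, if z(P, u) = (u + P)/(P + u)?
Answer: -2121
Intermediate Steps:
j(g) = -2 (j(g) = 0 - 2 = -2)
z(P, u) = 1 (z(P, u) = (P + u)/(P + u) = 1)
z(j(l(3)), -18) - 1*2122 = 1 - 1*2122 = 1 - 2122 = -2121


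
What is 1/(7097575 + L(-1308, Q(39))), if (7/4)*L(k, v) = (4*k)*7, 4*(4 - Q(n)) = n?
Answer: 1/7076647 ≈ 1.4131e-7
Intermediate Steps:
Q(n) = 4 - n/4
L(k, v) = 16*k (L(k, v) = 4*((4*k)*7)/7 = 4*(28*k)/7 = 16*k)
1/(7097575 + L(-1308, Q(39))) = 1/(7097575 + 16*(-1308)) = 1/(7097575 - 20928) = 1/7076647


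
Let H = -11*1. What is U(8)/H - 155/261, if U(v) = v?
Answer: -3793/2871 ≈ -1.3211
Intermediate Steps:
H = -11
U(8)/H - 155/261 = 8/(-11) - 155/261 = 8*(-1/11) - 155*1/261 = -8/11 - 155/261 = -3793/2871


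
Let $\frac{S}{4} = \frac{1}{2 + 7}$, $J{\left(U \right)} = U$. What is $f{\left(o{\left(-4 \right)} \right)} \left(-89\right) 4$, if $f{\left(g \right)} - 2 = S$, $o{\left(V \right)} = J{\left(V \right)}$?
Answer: $- \frac{7832}{9} \approx -870.22$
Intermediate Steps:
$o{\left(V \right)} = V$
$S = \frac{4}{9}$ ($S = \frac{4}{2 + 7} = \frac{4}{9} \approx 0.44444$)
$f{\left(g \right)} = \frac{22}{9}$ ($f{\left(g \right)} = 2 + \frac{4}{9} = \frac{22}{9}$)
$f{\left(o{\left(-4 \right)} \right)} \left(-89\right) 4 = \frac{22}{9} \left(-89\right) 4 = \left(- \frac{1958}{9}\right) 4 = - \frac{7832}{9}$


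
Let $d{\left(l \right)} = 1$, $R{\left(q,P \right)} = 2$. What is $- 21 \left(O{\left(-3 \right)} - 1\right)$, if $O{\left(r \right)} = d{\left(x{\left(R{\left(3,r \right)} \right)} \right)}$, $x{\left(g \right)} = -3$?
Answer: $0$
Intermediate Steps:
$O{\left(r \right)} = 1$
$- 21 \left(O{\left(-3 \right)} - 1\right) = - 21 \left(1 - 1\right) = \left(-21\right) 0 = 0$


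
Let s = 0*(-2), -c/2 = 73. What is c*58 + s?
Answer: -8468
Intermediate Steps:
c = -146 (c = -2*73 = -146)
s = 0
c*58 + s = -146*58 + 0 = -8468 + 0 = -8468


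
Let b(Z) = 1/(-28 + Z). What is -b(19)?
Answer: ⅑ ≈ 0.11111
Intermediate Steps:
-b(19) = -1/(-28 + 19) = -1/(-9) = -1*(-⅑) = ⅑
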